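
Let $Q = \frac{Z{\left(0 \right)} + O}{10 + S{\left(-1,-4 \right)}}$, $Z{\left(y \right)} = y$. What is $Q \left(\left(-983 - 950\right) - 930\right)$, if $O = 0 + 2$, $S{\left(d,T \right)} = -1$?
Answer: $- \frac{5726}{9} \approx -636.22$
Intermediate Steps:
$O = 2$
$Q = \frac{2}{9}$ ($Q = \frac{0 + 2}{10 - 1} = \frac{2}{9} \approx 0.22222$)
$Q \left(\left(-983 - 950\right) - 930\right) = \frac{2 \left(\left(-983 - 950\right) - 930\right)}{9} = \frac{2 \left(-1933 - 930\right)}{9} = \frac{2}{9} \left(-2863\right) = - \frac{5726}{9}$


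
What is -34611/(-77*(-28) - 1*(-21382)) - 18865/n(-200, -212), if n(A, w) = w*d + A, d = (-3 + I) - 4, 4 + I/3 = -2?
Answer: -20685349/4001460 ≈ -5.1694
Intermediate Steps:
I = -18 (I = -12 + 3*(-2) = -12 - 6 = -18)
d = -25 (d = (-3 - 18) - 4 = -21 - 4 = -25)
n(A, w) = A - 25*w (n(A, w) = w*(-25) + A = -25*w + A = A - 25*w)
-34611/(-77*(-28) - 1*(-21382)) - 18865/n(-200, -212) = -34611/(-77*(-28) - 1*(-21382)) - 18865/(-200 - 25*(-212)) = -34611/(2156 + 21382) - 18865/(-200 + 5300) = -34611/23538 - 18865/5100 = -34611*1/23538 - 18865*1/5100 = -11537/7846 - 3773/1020 = -20685349/4001460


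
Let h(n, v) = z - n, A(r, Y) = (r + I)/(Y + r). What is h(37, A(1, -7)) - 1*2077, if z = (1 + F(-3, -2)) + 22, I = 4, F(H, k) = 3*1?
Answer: -2088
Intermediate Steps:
F(H, k) = 3
z = 26 (z = (1 + 3) + 22 = 4 + 22 = 26)
A(r, Y) = (4 + r)/(Y + r) (A(r, Y) = (r + 4)/(Y + r) = (4 + r)/(Y + r))
h(n, v) = 26 - n
h(37, A(1, -7)) - 1*2077 = (26 - 1*37) - 1*2077 = (26 - 37) - 2077 = -11 - 2077 = -2088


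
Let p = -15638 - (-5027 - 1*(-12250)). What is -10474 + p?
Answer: -33335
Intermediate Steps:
p = -22861 (p = -15638 - (-5027 + 12250) = -15638 - 1*7223 = -15638 - 7223 = -22861)
-10474 + p = -10474 - 22861 = -33335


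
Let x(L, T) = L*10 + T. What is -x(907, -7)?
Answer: -9063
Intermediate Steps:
x(L, T) = T + 10*L (x(L, T) = 10*L + T = T + 10*L)
-x(907, -7) = -(-7 + 10*907) = -(-7 + 9070) = -1*9063 = -9063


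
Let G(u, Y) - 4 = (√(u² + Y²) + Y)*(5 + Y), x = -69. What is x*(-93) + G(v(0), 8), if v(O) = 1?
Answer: 6525 + 13*√65 ≈ 6629.8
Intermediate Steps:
G(u, Y) = 4 + (5 + Y)*(Y + √(Y² + u²)) (G(u, Y) = 4 + (√(u² + Y²) + Y)*(5 + Y) = 4 + (√(Y² + u²) + Y)*(5 + Y) = 4 + (Y + √(Y² + u²))*(5 + Y) = 4 + (5 + Y)*(Y + √(Y² + u²)))
x*(-93) + G(v(0), 8) = -69*(-93) + (4 + 8² + 5*8 + 5*√(8² + 1²) + 8*√(8² + 1²)) = 6417 + (4 + 64 + 40 + 5*√(64 + 1) + 8*√(64 + 1)) = 6417 + (4 + 64 + 40 + 5*√65 + 8*√65) = 6417 + (108 + 13*√65) = 6525 + 13*√65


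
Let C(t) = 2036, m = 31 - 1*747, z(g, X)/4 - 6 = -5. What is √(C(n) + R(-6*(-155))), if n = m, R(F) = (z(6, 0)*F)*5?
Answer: 2*√5159 ≈ 143.65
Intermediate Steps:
z(g, X) = 4 (z(g, X) = 24 + 4*(-5) = 24 - 20 = 4)
R(F) = 20*F (R(F) = (4*F)*5 = 20*F)
m = -716 (m = 31 - 747 = -716)
n = -716
√(C(n) + R(-6*(-155))) = √(2036 + 20*(-6*(-155))) = √(2036 + 20*930) = √(2036 + 18600) = √20636 = 2*√5159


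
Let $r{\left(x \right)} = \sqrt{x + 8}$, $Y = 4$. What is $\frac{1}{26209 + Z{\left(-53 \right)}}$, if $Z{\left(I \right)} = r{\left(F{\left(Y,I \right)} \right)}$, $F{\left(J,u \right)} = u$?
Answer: $\frac{26209}{686911726} - \frac{3 i \sqrt{5}}{686911726} \approx 3.8155 \cdot 10^{-5} - 9.7657 \cdot 10^{-9} i$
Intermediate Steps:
$r{\left(x \right)} = \sqrt{8 + x}$
$Z{\left(I \right)} = \sqrt{8 + I}$
$\frac{1}{26209 + Z{\left(-53 \right)}} = \frac{1}{26209 + \sqrt{8 - 53}} = \frac{1}{26209 + \sqrt{-45}} = \frac{1}{26209 + 3 i \sqrt{5}}$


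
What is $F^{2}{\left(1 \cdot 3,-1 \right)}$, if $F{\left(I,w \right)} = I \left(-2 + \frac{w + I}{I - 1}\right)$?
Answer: $9$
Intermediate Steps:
$F{\left(I,w \right)} = I \left(-2 + \frac{I + w}{-1 + I}\right)$
$F^{2}{\left(1 \cdot 3,-1 \right)} = \left(\frac{1 \cdot 3 \left(2 - 1 - 1 \cdot 3\right)}{-1 + 1 \cdot 3}\right)^{2} = \left(\frac{3 \left(2 - 1 - 3\right)}{-1 + 3}\right)^{2} = \left(\frac{3 \left(2 - 1 - 3\right)}{2}\right)^{2} = \left(3 \cdot \frac{1}{2} \left(-2\right)\right)^{2} = \left(-3\right)^{2} = 9$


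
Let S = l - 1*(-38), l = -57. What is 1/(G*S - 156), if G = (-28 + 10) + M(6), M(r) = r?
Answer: 1/72 ≈ 0.013889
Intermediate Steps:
G = -12 (G = (-28 + 10) + 6 = -18 + 6 = -12)
S = -19 (S = -57 - 1*(-38) = -57 + 38 = -19)
1/(G*S - 156) = 1/(-12*(-19) - 156) = 1/(228 - 156) = 1/72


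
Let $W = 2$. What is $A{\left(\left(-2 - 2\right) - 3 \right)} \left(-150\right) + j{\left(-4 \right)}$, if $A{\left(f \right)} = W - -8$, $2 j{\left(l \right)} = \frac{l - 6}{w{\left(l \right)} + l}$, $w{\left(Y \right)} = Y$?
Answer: $- \frac{11995}{8} \approx -1499.4$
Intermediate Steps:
$j{\left(l \right)} = \frac{-6 + l}{4 l}$ ($j{\left(l \right)} = \frac{\left(l - 6\right) \frac{1}{l + l}}{2} = \frac{\left(-6 + l\right) \frac{1}{2 l}}{2} = \frac{\frac{1}{2} \frac{1}{l} \left(-6 + l\right)}{2} = \frac{-6 + l}{4 l}$)
$A{\left(f \right)} = 10$ ($A{\left(f \right)} = 2 - -8 = 2 + 8 = 10$)
$A{\left(\left(-2 - 2\right) - 3 \right)} \left(-150\right) + j{\left(-4 \right)} = 10 \left(-150\right) + \frac{-6 - 4}{4 \left(-4\right)} = -1500 + \frac{1}{4} \left(- \frac{1}{4}\right) \left(-10\right) = -1500 + \frac{5}{8} = - \frac{11995}{8}$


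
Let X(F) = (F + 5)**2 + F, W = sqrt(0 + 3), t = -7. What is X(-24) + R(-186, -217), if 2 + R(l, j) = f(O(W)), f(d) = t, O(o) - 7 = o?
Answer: 328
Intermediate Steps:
W = sqrt(3) ≈ 1.7320
O(o) = 7 + o
X(F) = F + (5 + F)**2 (X(F) = (5 + F)**2 + F = F + (5 + F)**2)
f(d) = -7
R(l, j) = -9 (R(l, j) = -2 - 7 = -9)
X(-24) + R(-186, -217) = (-24 + (5 - 24)**2) - 9 = (-24 + (-19)**2) - 9 = (-24 + 361) - 9 = 337 - 9 = 328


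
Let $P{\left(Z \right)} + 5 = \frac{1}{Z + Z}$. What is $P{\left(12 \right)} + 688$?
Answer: $\frac{16393}{24} \approx 683.04$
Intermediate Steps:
$P{\left(Z \right)} = -5 + \frac{1}{2 Z}$ ($P{\left(Z \right)} = -5 + \frac{1}{Z + Z} = -5 + \frac{1}{2 Z}$)
$P{\left(12 \right)} + 688 = \left(-5 + \frac{1}{2 \cdot 12}\right) + 688 = \left(-5 + \frac{1}{2} \cdot \frac{1}{12}\right) + 688 = \left(-5 + \frac{1}{24}\right) + 688 = - \frac{119}{24} + 688 = \frac{16393}{24}$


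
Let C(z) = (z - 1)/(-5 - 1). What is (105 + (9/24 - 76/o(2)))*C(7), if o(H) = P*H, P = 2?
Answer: -691/8 ≈ -86.375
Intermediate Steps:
o(H) = 2*H
C(z) = ⅙ - z/6 (C(z) = (-1 + z)/(-6) = (-1 + z)*(-⅙) = ⅙ - z/6)
(105 + (9/24 - 76/o(2)))*C(7) = (105 + (9/24 - 76/(2*2)))*(⅙ - ⅙*7) = (105 + (9*(1/24) - 76/4))*(⅙ - 7/6) = (105 + (3/8 - 76*¼))*(-1) = (105 + (3/8 - 19))*(-1) = (105 - 149/8)*(-1) = (691/8)*(-1) = -691/8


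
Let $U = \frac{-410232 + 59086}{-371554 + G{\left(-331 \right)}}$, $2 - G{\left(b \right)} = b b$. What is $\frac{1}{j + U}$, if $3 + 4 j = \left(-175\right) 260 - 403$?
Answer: $- \frac{962226}{11042284397} \approx -8.714 \cdot 10^{-5}$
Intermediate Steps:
$G{\left(b \right)} = 2 - b^{2}$ ($G{\left(b \right)} = 2 - b b = 2 - b^{2}$)
$U = \frac{351146}{481113}$ ($U = \frac{-410232 + 59086}{-371554 + \left(2 - \left(-331\right)^{2}\right)} = - \frac{351146}{-371554 + \left(2 - 109561\right)} = - \frac{351146}{-371554 - 109559} = - \frac{351146}{-481113} = \left(-351146\right) \left(- \frac{1}{481113}\right) = \frac{351146}{481113} \approx 0.72986$)
$j = - \frac{22953}{2}$ ($j = - \frac{3}{4} + \frac{\left(-175\right) 260 - 403}{4} = - \frac{3}{4} + \frac{-45500 - 403}{4} = - \frac{3}{4} + \frac{1}{4} \left(-45903\right) = - \frac{3}{4} - \frac{45903}{4} = - \frac{22953}{2} \approx -11477.0$)
$\frac{1}{j + U} = \frac{1}{- \frac{22953}{2} + \frac{351146}{481113}} = \frac{1}{- \frac{11042284397}{962226}} = - \frac{962226}{11042284397}$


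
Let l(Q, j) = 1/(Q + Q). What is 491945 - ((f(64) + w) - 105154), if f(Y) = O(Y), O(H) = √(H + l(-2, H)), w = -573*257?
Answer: 744360 - √255/2 ≈ 7.4435e+5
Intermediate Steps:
l(Q, j) = 1/(2*Q)
w = -147261
O(H) = √(-¼ + H) (O(H) = √(H + (½)/(-2)) = √(H + (½)*(-½)) = √(H - ¼) = √(-¼ + H))
f(Y) = √(-1 + 4*Y)/2
491945 - ((f(64) + w) - 105154) = 491945 - ((√(-1 + 4*64)/2 - 147261) - 105154) = 491945 - ((√(-1 + 256)/2 - 147261) - 105154) = 491945 - ((√255/2 - 147261) - 105154) = 491945 - ((-147261 + √255/2) - 105154) = 491945 - (-252415 + √255/2) = 491945 + (252415 - √255/2) = 744360 - √255/2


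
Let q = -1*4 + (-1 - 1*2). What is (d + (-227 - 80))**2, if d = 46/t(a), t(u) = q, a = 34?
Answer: 4818025/49 ≈ 98327.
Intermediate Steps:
q = -7 (q = -4 + (-1 - 2) = -4 - 3 = -7)
t(u) = -7
d = -46/7 (d = 46/(-7) = 46*(-1/7) = -46/7 ≈ -6.5714)
(d + (-227 - 80))**2 = (-46/7 + (-227 - 80))**2 = (-46/7 - 307)**2 = (-2195/7)**2 = 4818025/49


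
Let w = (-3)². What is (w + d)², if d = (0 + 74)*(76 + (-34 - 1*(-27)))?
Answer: 26163225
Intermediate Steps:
w = 9
d = 5106 (d = 74*(76 + (-34 + 27)) = 74*(76 - 7) = 74*69 = 5106)
(w + d)² = (9 + 5106)² = 5115² = 26163225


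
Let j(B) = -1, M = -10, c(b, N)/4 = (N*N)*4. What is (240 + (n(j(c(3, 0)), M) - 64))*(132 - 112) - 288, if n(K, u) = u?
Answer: 3032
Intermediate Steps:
c(b, N) = 16*N² (c(b, N) = 4*((N*N)*4) = 4*(N²*4) = 4*(4*N²) = 16*N²)
(240 + (n(j(c(3, 0)), M) - 64))*(132 - 112) - 288 = (240 + (-10 - 64))*(132 - 112) - 288 = (240 - 74)*20 - 288 = 166*20 - 288 = 3320 - 288 = 3032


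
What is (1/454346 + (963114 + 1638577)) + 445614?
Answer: 1384530837531/454346 ≈ 3.0473e+6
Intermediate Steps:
(1/454346 + (963114 + 1638577)) + 445614 = (1/454346 + 2601691) + 445614 = 1182067899087/454346 + 445614 = 1384530837531/454346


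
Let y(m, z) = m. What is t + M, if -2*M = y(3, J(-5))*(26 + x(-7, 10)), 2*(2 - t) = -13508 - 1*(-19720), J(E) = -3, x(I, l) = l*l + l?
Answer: -3308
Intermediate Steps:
x(I, l) = l + l² (x(I, l) = l² + l = l + l²)
t = -3104 (t = 2 - (-13508 - 1*(-19720))/2 = 2 - (-13508 + 19720)/2 = 2 - ½*6212 = 2 - 3106 = -3104)
M = -204 (M = -3*(26 + 10*(1 + 10))/2 = -3*(26 + 10*11)/2 = -3*(26 + 110)/2 = -3*136/2 = -½*408 = -204)
t + M = -3104 - 204 = -3308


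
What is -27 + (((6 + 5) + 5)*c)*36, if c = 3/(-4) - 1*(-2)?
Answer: 693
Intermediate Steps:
c = 5/4 (c = 3*(-¼) + 2 = -¾ + 2 = 5/4 ≈ 1.2500)
-27 + (((6 + 5) + 5)*c)*36 = -27 + (((6 + 5) + 5)*(5/4))*36 = -27 + ((11 + 5)*(5/4))*36 = -27 + (16*(5/4))*36 = -27 + 20*36 = -27 + 720 = 693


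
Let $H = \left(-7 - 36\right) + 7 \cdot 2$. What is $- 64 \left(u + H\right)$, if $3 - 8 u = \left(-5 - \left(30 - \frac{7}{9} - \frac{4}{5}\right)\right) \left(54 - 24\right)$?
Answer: $- \frac{18568}{3} \approx -6189.3$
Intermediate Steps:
$H = -29$ ($H = -43 + 14 = -29$)
$u = \frac{3017}{24}$ ($u = \frac{3}{8} - \frac{\left(-5 - \left(30 - \frac{7}{9} - \frac{4}{5}\right)\right) \left(54 - 24\right)}{8} = \frac{3}{8} - \frac{\left(-5 - \left(30 - \frac{7}{9} - \frac{4}{5}\right)\right) 30}{8} = \frac{3}{8} - \frac{\left(-5 - \frac{1279}{45}\right) 30}{8} = \frac{3}{8} - \frac{\left(- \frac{1504}{45}\right) 30}{8} = \frac{3}{8} - - \frac{376}{3} = \frac{3}{8} + \frac{376}{3} = \frac{3017}{24} \approx 125.71$)
$- 64 \left(u + H\right) = - 64 \left(\frac{3017}{24} - 29\right) = \left(-64\right) \frac{2321}{24} = - \frac{18568}{3}$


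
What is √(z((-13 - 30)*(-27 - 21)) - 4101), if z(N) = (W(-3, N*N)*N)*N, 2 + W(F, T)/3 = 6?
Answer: √51117051 ≈ 7149.6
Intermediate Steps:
W(F, T) = 12 (W(F, T) = -6 + 3*6 = -6 + 18 = 12)
z(N) = 12*N² (z(N) = (12*N)*N = 12*N²)
√(z((-13 - 30)*(-27 - 21)) - 4101) = √(12*((-13 - 30)*(-27 - 21))² - 4101) = √(12*(-43*(-48))² - 4101) = √(12*2064² - 4101) = √(12*4260096 - 4101) = √(51121152 - 4101) = √51117051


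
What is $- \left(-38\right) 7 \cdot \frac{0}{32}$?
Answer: $0$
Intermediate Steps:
$- \left(-38\right) 7 \cdot \frac{0}{32} = - \left(-266\right) 0 \cdot \frac{1}{32} = - \left(-266\right) 0 = \left(-1\right) 0 = 0$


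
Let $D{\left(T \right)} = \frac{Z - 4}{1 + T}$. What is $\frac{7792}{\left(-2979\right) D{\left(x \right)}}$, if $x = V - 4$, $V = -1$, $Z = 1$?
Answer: $- \frac{31168}{8937} \approx -3.4875$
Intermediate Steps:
$x = -5$ ($x = -1 - 4 = -5$)
$D{\left(T \right)} = - \frac{3}{1 + T}$ ($D{\left(T \right)} = \frac{1 - 4}{1 + T} = - \frac{3}{1 + T}$)
$\frac{7792}{\left(-2979\right) D{\left(x \right)}} = \frac{7792}{\left(-2979\right) \left(- \frac{3}{1 - 5}\right)} = \frac{7792}{\left(-2979\right) \left(- \frac{3}{-4}\right)} = \frac{7792}{\left(-2979\right) \left(\left(-3\right) \left(- \frac{1}{4}\right)\right)} = \frac{7792}{\left(-2979\right) \frac{3}{4}} = \frac{7792}{- \frac{8937}{4}} = 7792 \left(- \frac{4}{8937}\right) = - \frac{31168}{8937}$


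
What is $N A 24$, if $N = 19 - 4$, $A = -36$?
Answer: $-12960$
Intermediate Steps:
$N = 15$ ($N = 19 - 4 = 15$)
$N A 24 = 15 \left(-36\right) 24 = \left(-540\right) 24 = -12960$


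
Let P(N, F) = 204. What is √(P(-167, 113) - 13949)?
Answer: I*√13745 ≈ 117.24*I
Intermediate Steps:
√(P(-167, 113) - 13949) = √(204 - 13949) = √(-13745) = I*√13745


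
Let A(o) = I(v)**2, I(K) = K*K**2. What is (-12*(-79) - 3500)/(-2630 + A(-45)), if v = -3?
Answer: 2552/1901 ≈ 1.3425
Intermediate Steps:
I(K) = K**3
A(o) = 729 (A(o) = ((-3)**3)**2 = (-27)**2 = 729)
(-12*(-79) - 3500)/(-2630 + A(-45)) = (-12*(-79) - 3500)/(-2630 + 729) = (948 - 3500)/(-1901) = -2552*(-1/1901) = 2552/1901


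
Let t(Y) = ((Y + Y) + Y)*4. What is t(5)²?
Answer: 3600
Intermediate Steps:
t(Y) = 12*Y (t(Y) = (2*Y + Y)*4 = (3*Y)*4 = 12*Y)
t(5)² = (12*5)² = 60² = 3600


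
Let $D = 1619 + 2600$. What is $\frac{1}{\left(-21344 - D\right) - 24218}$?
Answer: $- \frac{1}{49781} \approx -2.0088 \cdot 10^{-5}$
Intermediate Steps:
$D = 4219$
$\frac{1}{\left(-21344 - D\right) - 24218} = \frac{1}{\left(-21344 - 4219\right) - 24218} = \frac{1}{-25563 - 24218} = \frac{1}{-49781} = - \frac{1}{49781}$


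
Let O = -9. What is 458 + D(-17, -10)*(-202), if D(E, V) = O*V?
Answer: -17722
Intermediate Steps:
D(E, V) = -9*V
458 + D(-17, -10)*(-202) = 458 - 9*(-10)*(-202) = 458 + 90*(-202) = 458 - 18180 = -17722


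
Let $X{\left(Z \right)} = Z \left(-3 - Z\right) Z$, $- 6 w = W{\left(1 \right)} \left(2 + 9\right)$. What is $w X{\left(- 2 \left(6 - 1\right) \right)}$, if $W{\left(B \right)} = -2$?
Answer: $\frac{7700}{3} \approx 2566.7$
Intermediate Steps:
$w = \frac{11}{3}$ ($w = - \frac{\left(-2\right) \left(2 + 9\right)}{6} = - \frac{\left(-2\right) 11}{6} = \left(- \frac{1}{6}\right) \left(-22\right) = \frac{11}{3} \approx 3.6667$)
$X{\left(Z \right)} = Z^{2} \left(-3 - Z\right)$
$w X{\left(- 2 \left(6 - 1\right) \right)} = \frac{11 \left(- 2 \left(6 - 1\right)\right)^{2} \left(-3 - - 2 \left(6 - 1\right)\right)}{3} = \frac{11 \left(\left(-2\right) 5\right)^{2} \left(-3 - \left(-2\right) 5\right)}{3} = \frac{11 \left(-10\right)^{2} \left(-3 - -10\right)}{3} = \frac{11 \cdot 100 \left(-3 + 10\right)}{3} = \frac{11 \cdot 100 \cdot 7}{3} = \frac{11}{3} \cdot 700 = \frac{7700}{3}$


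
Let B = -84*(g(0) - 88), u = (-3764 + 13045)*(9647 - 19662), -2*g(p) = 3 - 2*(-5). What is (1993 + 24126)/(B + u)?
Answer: -26119/92941277 ≈ -0.00028103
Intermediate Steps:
g(p) = -13/2 (g(p) = -(3 - 2*(-5))/2 = -(3 + 10)/2 = -½*13 = -13/2)
u = -92949215 (u = 9281*(-10015) = -92949215)
B = 7938 (B = -84*(-13/2 - 88) = -84*(-189/2) = 7938)
(1993 + 24126)/(B + u) = (1993 + 24126)/(7938 - 92949215) = 26119/(-92941277) = 26119*(-1/92941277) = -26119/92941277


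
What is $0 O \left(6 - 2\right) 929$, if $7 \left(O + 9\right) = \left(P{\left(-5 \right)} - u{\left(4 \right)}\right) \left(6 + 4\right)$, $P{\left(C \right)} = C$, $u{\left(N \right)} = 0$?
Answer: $0$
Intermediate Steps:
$O = - \frac{113}{7}$ ($O = -9 + \frac{\left(-5 - 0\right) \left(6 + 4\right)}{7} = -9 + \frac{\left(-5 + 0\right) 10}{7} = -9 + \frac{\left(-5\right) 10}{7} = -9 + \frac{1}{7} \left(-50\right) = -9 - \frac{50}{7} = - \frac{113}{7} \approx -16.143$)
$0 O \left(6 - 2\right) 929 = 0 \left(- \frac{113}{7}\right) \left(6 - 2\right) 929 = 0 \cdot 4 \cdot 929 = 0 \cdot 929 = 0$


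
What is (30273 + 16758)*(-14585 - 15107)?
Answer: -1396444452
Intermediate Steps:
(30273 + 16758)*(-14585 - 15107) = 47031*(-29692) = -1396444452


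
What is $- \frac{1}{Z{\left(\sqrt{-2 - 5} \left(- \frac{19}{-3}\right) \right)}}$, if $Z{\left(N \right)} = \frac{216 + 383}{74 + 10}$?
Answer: $- \frac{84}{599} \approx -0.14023$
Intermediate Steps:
$Z{\left(N \right)} = \frac{599}{84}$
$- \frac{1}{Z{\left(\sqrt{-2 - 5} \left(- \frac{19}{-3}\right) \right)}} = - \frac{1}{\frac{599}{84}} = \left(-1\right) \frac{84}{599} = - \frac{84}{599}$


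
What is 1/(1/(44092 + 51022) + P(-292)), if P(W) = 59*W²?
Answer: 95114/478478205665 ≈ 1.9878e-7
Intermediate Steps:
1/(1/(44092 + 51022) + P(-292)) = 1/(1/(44092 + 51022) + 59*(-292)²) = 1/(1/95114 + 59*85264) = 1/(1/95114 + 5030576) = 1/(478478205665/95114) = 95114/478478205665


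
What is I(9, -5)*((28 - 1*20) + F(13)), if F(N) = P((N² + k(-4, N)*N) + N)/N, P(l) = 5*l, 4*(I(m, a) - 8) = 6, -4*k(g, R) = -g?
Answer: 1387/2 ≈ 693.50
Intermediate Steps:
k(g, R) = g/4 (k(g, R) = -(-1)*g/4 = g/4)
I(m, a) = 19/2 (I(m, a) = 8 + (¼)*6 = 8 + 3/2 = 19/2)
F(N) = 5*N (F(N) = (5*((N² + ((¼)*(-4))*N) + N))/N = (5*((N² - N) + N))/N = (5*N²)/N = 5*N)
I(9, -5)*((28 - 1*20) + F(13)) = 19*((28 - 1*20) + 5*13)/2 = 19*((28 - 20) + 65)/2 = 19*(8 + 65)/2 = (19/2)*73 = 1387/2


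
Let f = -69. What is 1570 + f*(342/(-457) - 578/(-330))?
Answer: 37722161/25135 ≈ 1500.8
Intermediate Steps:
1570 + f*(342/(-457) - 578/(-330)) = 1570 - 69*(342/(-457) - 578/(-330)) = 1570 - 69*(342*(-1/457) - 578*(-1/330)) = 1570 - 69*(-342/457 + 289/165) = 1570 - 69*75643/75405 = 1570 - 1739789/25135 = 37722161/25135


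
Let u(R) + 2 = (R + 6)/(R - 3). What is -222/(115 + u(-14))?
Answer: -1258/643 ≈ -1.9565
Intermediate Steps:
u(R) = -2 + (6 + R)/(-3 + R) (u(R) = -2 + (R + 6)/(R - 3) = -2 + (6 + R)/(-3 + R))
-222/(115 + u(-14)) = -222/(115 + (12 - 1*(-14))/(-3 - 14)) = -222/(115 + (12 + 14)/(-17)) = -222/(115 - 1/17*26) = -222/(115 - 26/17) = -222/1929/17 = -222*17/1929 = -1258/643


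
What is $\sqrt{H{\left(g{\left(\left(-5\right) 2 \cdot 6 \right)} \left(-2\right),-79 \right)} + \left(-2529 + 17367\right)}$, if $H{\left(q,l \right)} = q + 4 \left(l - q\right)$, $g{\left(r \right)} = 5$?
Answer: $2 \sqrt{3638} \approx 120.63$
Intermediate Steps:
$H{\left(q,l \right)} = - 3 q + 4 l$ ($H{\left(q,l \right)} = q + \left(- 4 q + 4 l\right) = - 3 q + 4 l$)
$\sqrt{H{\left(g{\left(\left(-5\right) 2 \cdot 6 \right)} \left(-2\right),-79 \right)} + \left(-2529 + 17367\right)} = \sqrt{\left(- 3 \cdot 5 \left(-2\right) + 4 \left(-79\right)\right) + \left(-2529 + 17367\right)} = \sqrt{\left(\left(-3\right) \left(-10\right) - 316\right) + 14838} = \sqrt{\left(30 - 316\right) + 14838} = \sqrt{-286 + 14838} = \sqrt{14552} = 2 \sqrt{3638}$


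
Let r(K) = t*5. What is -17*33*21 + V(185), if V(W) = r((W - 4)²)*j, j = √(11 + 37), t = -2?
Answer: -11781 - 40*√3 ≈ -11850.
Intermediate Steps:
r(K) = -10 (r(K) = -2*5 = -10)
j = 4*√3 (j = √48 = 4*√3 ≈ 6.9282)
V(W) = -40*√3
-17*33*21 + V(185) = -17*33*21 - 40*√3 = -561*21 - 40*√3 = -11781 - 40*√3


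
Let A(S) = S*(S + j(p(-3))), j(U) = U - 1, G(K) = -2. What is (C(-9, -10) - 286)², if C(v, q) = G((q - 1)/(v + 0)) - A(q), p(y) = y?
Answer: 183184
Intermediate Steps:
j(U) = -1 + U
A(S) = S*(-4 + S) (A(S) = S*(S + (-1 - 3)) = S*(S - 4) = S*(-4 + S))
C(v, q) = -2 - q*(-4 + q)
(C(-9, -10) - 286)² = ((-2 - 1*(-10)*(-4 - 10)) - 286)² = ((-2 - 1*(-10)*(-14)) - 286)² = ((-2 - 140) - 286)² = (-142 - 286)² = (-428)² = 183184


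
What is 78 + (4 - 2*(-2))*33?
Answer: 342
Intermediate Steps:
78 + (4 - 2*(-2))*33 = 78 + (4 + 4)*33 = 78 + 8*33 = 78 + 264 = 342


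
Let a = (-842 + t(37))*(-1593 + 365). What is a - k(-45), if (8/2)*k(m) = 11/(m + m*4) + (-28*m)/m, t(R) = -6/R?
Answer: 34438265507/33300 ≈ 1.0342e+6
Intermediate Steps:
a = 38264480/37 (a = (-842 - 6/37)*(-1593 + 365) = (-842 - 6*1/37)*(-1228) = (-842 - 6/37)*(-1228) = -31160/37*(-1228) = 38264480/37 ≈ 1.0342e+6)
k(m) = -7 + 11/(20*m) (k(m) = (11/(m + m*4) + (-28*m)/m)/4 = (11/(m + 4*m) - 28)/4 = (11/((5*m)) - 28)/4 = (11*(1/(5*m)) - 28)/4 = (11/(5*m) - 28)/4 = (-28 + 11/(5*m))/4 = -7 + 11/(20*m))
a - k(-45) = 38264480/37 - (-7 + (11/20)/(-45)) = 38264480/37 - (-7 + (11/20)*(-1/45)) = 38264480/37 - (-7 - 11/900) = 38264480/37 - 1*(-6311/900) = 38264480/37 + 6311/900 = 34438265507/33300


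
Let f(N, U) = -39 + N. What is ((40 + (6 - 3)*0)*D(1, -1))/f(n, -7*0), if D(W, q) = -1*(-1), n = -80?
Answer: -40/119 ≈ -0.33613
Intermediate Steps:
D(W, q) = 1
((40 + (6 - 3)*0)*D(1, -1))/f(n, -7*0) = ((40 + (6 - 3)*0)*1)/(-39 - 80) = ((40 + 3*0)*1)/(-119) = ((40 + 0)*1)*(-1/119) = (40*1)*(-1/119) = 40*(-1/119) = -40/119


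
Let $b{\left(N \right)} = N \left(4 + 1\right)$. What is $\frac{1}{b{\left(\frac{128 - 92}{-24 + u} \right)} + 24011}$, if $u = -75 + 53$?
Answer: $\frac{23}{552163} \approx 4.1654 \cdot 10^{-5}$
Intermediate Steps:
$u = -22$
$b{\left(N \right)} = 5 N$ ($b{\left(N \right)} = N 5 = 5 N$)
$\frac{1}{b{\left(\frac{128 - 92}{-24 + u} \right)} + 24011} = \frac{1}{5 \frac{128 - 92}{-24 - 22} + 24011} = \frac{1}{5 \frac{36}{-46} + 24011} = \frac{1}{5 \cdot 36 \left(- \frac{1}{46}\right) + 24011} = \frac{1}{5 \left(- \frac{18}{23}\right) + 24011} = \frac{1}{- \frac{90}{23} + 24011} = \frac{1}{\frac{552163}{23}} = \frac{23}{552163}$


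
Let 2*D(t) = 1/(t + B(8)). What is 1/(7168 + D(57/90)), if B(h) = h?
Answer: 259/1856527 ≈ 0.00013951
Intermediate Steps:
D(t) = 1/(2*(8 + t)) (D(t) = 1/(2*(t + 8)) = 1/(2*(8 + t)))
1/(7168 + D(57/90)) = 1/(7168 + 1/(2*(8 + 57/90))) = 1/(7168 + 1/(2*(8 + 57*(1/90)))) = 1/(7168 + 1/(2*(8 + 19/30))) = 1/(7168 + 1/(2*(259/30))) = 1/(7168 + (½)*(30/259)) = 1/(7168 + 15/259) = 1/(1856527/259) = 259/1856527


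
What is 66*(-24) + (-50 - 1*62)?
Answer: -1696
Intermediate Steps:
66*(-24) + (-50 - 1*62) = -1584 + (-50 - 62) = -1584 - 112 = -1696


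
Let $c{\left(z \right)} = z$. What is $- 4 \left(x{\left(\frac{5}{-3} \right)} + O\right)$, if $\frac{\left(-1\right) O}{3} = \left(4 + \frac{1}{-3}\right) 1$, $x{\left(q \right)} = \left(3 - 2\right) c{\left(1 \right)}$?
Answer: $40$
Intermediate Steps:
$x{\left(q \right)} = 1$ ($x{\left(q \right)} = \left(3 - 2\right) 1 = 1 \cdot 1 = 1$)
$O = -11$ ($O = - 3 \left(4 + \frac{1}{-3}\right) 1 = - 3 \left(4 - \frac{1}{3}\right) 1 = - 3 \cdot \frac{11}{3} \cdot 1 = \left(-3\right) \frac{11}{3} = -11$)
$- 4 \left(x{\left(\frac{5}{-3} \right)} + O\right) = - 4 \left(1 - 11\right) = \left(-4\right) \left(-10\right) = 40$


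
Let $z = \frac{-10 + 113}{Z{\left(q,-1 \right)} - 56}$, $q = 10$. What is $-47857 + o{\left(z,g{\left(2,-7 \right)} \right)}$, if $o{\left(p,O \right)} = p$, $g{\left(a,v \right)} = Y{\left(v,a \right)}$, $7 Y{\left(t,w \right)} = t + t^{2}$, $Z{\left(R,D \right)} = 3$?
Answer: $- \frac{2536524}{53} \approx -47859.0$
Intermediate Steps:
$Y{\left(t,w \right)} = \frac{t}{7} + \frac{t^{2}}{7}$ ($Y{\left(t,w \right)} = \frac{t + t^{2}}{7} = \frac{t}{7} + \frac{t^{2}}{7}$)
$g{\left(a,v \right)} = \frac{v \left(1 + v\right)}{7}$
$z = - \frac{103}{53}$ ($z = \frac{-10 + 113}{3 - 56} = \frac{103}{-53} = 103 \left(- \frac{1}{53}\right) = - \frac{103}{53} \approx -1.9434$)
$-47857 + o{\left(z,g{\left(2,-7 \right)} \right)} = -47857 - \frac{103}{53} = - \frac{2536524}{53}$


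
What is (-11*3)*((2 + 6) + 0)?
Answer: -264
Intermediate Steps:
(-11*3)*((2 + 6) + 0) = -33*(8 + 0) = -33*8 = -264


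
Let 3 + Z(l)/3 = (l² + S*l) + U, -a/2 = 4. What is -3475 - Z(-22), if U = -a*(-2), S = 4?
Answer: -4606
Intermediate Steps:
a = -8 (a = -2*4 = -8)
U = -16 (U = -1*(-8)*(-2) = 8*(-2) = -16)
Z(l) = -57 + 3*l² + 12*l (Z(l) = -9 + 3*((l² + 4*l) - 16) = -9 + 3*(-16 + l² + 4*l) = -9 + (-48 + 3*l² + 12*l) = -57 + 3*l² + 12*l)
-3475 - Z(-22) = -3475 - (-57 + 3*(-22)² + 12*(-22)) = -3475 - (-57 + 3*484 - 264) = -3475 - (-57 + 1452 - 264) = -3475 - 1*1131 = -3475 - 1131 = -4606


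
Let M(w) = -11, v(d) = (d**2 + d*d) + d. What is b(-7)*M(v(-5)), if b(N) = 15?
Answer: -165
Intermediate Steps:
v(d) = d + 2*d**2 (v(d) = (d**2 + d**2) + d = 2*d**2 + d = d + 2*d**2)
b(-7)*M(v(-5)) = 15*(-11) = -165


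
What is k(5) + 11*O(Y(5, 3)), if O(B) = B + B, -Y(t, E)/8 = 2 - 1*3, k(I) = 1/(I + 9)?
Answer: 2465/14 ≈ 176.07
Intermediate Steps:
k(I) = 1/(9 + I)
Y(t, E) = 8 (Y(t, E) = -8*(2 - 1*3) = -8*(2 - 3) = -8*(-1) = 8)
O(B) = 2*B
k(5) + 11*O(Y(5, 3)) = 1/(9 + 5) + 11*(2*8) = 1/14 + 11*16 = 1/14 + 176 = 2465/14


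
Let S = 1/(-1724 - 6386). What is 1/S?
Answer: -8110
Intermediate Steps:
S = -1/8110 (S = 1/(-8110) = -1/8110 ≈ -0.00012330)
1/S = 1/(-1/8110) = -8110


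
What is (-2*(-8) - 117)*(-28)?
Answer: 2828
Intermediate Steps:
(-2*(-8) - 117)*(-28) = (16 - 117)*(-28) = -101*(-28) = 2828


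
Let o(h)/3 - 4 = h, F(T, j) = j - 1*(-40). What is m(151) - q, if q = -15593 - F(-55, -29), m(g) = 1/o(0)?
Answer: 187249/12 ≈ 15604.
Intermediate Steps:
F(T, j) = 40 + j (F(T, j) = j + 40 = 40 + j)
o(h) = 12 + 3*h
m(g) = 1/12 (m(g) = 1/(12 + 3*0) = 1/(12 + 0) = 1/12)
q = -15604 (q = -15593 - (40 - 29) = -15593 - 1*11 = -15593 - 11 = -15604)
m(151) - q = 1/12 - 1*(-15604) = 1/12 + 15604 = 187249/12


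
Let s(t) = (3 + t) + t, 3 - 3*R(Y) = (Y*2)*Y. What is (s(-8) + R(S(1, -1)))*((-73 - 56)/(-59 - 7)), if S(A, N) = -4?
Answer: -1462/33 ≈ -44.303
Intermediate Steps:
R(Y) = 1 - 2*Y**2/3 (R(Y) = 1 - Y*2*Y/3 = 1 - 2*Y*Y/3 = 1 - 2*Y**2/3)
s(t) = 3 + 2*t
(s(-8) + R(S(1, -1)))*((-73 - 56)/(-59 - 7)) = ((3 + 2*(-8)) + (1 - 2/3*(-4)**2))*((-73 - 56)/(-59 - 7)) = ((3 - 16) + (1 - 2/3*16))*(-129/(-66)) = (-13 + (1 - 32/3))*(-129*(-1/66)) = (-13 - 29/3)*(43/22) = -68/3*43/22 = -1462/33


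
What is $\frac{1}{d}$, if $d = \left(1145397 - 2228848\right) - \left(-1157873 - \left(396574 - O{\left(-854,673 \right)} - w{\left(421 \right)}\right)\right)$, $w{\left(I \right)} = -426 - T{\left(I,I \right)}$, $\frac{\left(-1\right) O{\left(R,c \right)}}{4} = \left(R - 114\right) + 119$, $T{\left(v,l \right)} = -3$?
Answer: $\frac{1}{468023} \approx 2.1366 \cdot 10^{-6}$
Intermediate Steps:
$O{\left(R,c \right)} = -20 - 4 R$ ($O{\left(R,c \right)} = - 4 \left(\left(R - 114\right) + 119\right) = - 4 \left(\left(-114 + R\right) + 119\right) = - 4 \left(5 + R\right) = -20 - 4 R$)
$w{\left(I \right)} = -423$ ($w{\left(I \right)} = -426 - -3 = -426 + 3 = -423$)
$d = 468023$ ($d = \left(1145397 - 2228848\right) - \left(-1157873 - 393601\right) = \left(1145397 - 2228848\right) - \left(-1157873 + \left(\left(\left(-20 + 3416\right) - 423\right) - 396574\right)\right) = -1083451 - \left(-1157873 + \left(\left(3396 - 423\right) - 396574\right)\right) = -1083451 - \left(-1157873 + \left(2973 - 396574\right)\right) = -1083451 - \left(-1157873 - 393601\right) = -1083451 - -1551474 = -1083451 + 1551474 = 468023$)
$\frac{1}{d} = \frac{1}{468023}$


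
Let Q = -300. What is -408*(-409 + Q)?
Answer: 289272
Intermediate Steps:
-408*(-409 + Q) = -408*(-409 - 300) = -408*(-709) = 289272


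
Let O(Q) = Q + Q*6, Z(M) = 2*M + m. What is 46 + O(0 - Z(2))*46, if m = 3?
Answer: -2208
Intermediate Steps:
Z(M) = 3 + 2*M (Z(M) = 2*M + 3 = 3 + 2*M)
O(Q) = 7*Q (O(Q) = Q + 6*Q = 7*Q)
46 + O(0 - Z(2))*46 = 46 + (7*(0 - (3 + 2*2)))*46 = 46 + (7*(0 - (3 + 4)))*46 = 46 + (7*(0 - 1*7))*46 = 46 + (7*(0 - 7))*46 = 46 + (7*(-7))*46 = 46 - 49*46 = 46 - 2254 = -2208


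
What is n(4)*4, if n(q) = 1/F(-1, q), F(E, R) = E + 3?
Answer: 2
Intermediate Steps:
F(E, R) = 3 + E
n(q) = ½ (n(q) = 1/(3 - 1) = 1/2 = 1*(½) = ½)
n(4)*4 = (½)*4 = 2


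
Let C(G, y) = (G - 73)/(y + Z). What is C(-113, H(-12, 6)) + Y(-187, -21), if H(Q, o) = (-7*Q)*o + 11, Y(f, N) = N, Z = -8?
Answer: -3611/169 ≈ -21.367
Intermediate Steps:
H(Q, o) = 11 - 7*Q*o (H(Q, o) = -7*Q*o + 11 = 11 - 7*Q*o)
C(G, y) = (-73 + G)/(-8 + y) (C(G, y) = (G - 73)/(y - 8) = (-73 + G)/(-8 + y))
C(-113, H(-12, 6)) + Y(-187, -21) = (-73 - 113)/(-8 + (11 - 7*(-12)*6)) - 21 = -186/(-8 + (11 + 504)) - 21 = -186/(-8 + 515) - 21 = -186/507 - 21 = (1/507)*(-186) - 21 = -62/169 - 21 = -3611/169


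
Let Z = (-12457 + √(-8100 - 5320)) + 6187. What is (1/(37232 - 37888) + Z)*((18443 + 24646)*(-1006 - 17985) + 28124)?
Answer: 3365664394759075/656 - 1636550150*I*√3355 ≈ 5.1306e+12 - 9.4793e+10*I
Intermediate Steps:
Z = -6270 + 2*I*√3355 (Z = (-12457 + √(-13420)) + 6187 = (-12457 + 2*I*√3355) + 6187 = -6270 + 2*I*√3355 ≈ -6270.0 + 115.84*I)
(1/(37232 - 37888) + Z)*((18443 + 24646)*(-1006 - 17985) + 28124) = (1/(37232 - 37888) + (-6270 + 2*I*√3355))*((18443 + 24646)*(-1006 - 17985) + 28124) = (1/(-656) + (-6270 + 2*I*√3355))*(43089*(-18991) + 28124) = (-1/656 + (-6270 + 2*I*√3355))*(-818303199 + 28124) = (-4113121/656 + 2*I*√3355)*(-818275075) = 3365664394759075/656 - 1636550150*I*√3355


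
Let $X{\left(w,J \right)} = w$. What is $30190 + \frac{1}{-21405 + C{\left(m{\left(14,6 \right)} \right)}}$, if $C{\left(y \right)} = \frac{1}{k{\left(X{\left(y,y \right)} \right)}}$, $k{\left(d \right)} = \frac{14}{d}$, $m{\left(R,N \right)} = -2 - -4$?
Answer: $\frac{4523488453}{149834} \approx 30190.0$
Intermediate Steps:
$m{\left(R,N \right)} = 2$ ($m{\left(R,N \right)} = -2 + 4 = 2$)
$C{\left(y \right)} = \frac{y}{14}$ ($C{\left(y \right)} = \frac{1}{14 \frac{1}{y}} = \frac{y}{14}$)
$30190 + \frac{1}{-21405 + C{\left(m{\left(14,6 \right)} \right)}} = 30190 + \frac{1}{-21405 + \frac{1}{14} \cdot 2} = 30190 + \frac{1}{-21405 + \frac{1}{7}} = 30190 + \frac{1}{- \frac{149834}{7}} = 30190 - \frac{7}{149834} = \frac{4523488453}{149834}$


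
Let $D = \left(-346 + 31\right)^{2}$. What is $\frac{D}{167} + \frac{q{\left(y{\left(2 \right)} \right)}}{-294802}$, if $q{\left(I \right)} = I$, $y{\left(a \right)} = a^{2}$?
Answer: $\frac{14625863891}{24615967} \approx 594.16$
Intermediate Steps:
$D = 99225$ ($D = \left(-315\right)^{2} = 99225$)
$\frac{D}{167} + \frac{q{\left(y{\left(2 \right)} \right)}}{-294802} = \frac{99225}{167} + \frac{2^{2}}{-294802} = 99225 \cdot \frac{1}{167} + 4 \left(- \frac{1}{294802}\right) = \frac{99225}{167} - \frac{2}{147401} = \frac{14625863891}{24615967}$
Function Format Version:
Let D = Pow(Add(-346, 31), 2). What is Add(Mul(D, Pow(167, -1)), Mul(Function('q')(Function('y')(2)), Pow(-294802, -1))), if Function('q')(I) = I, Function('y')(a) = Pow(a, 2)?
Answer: Rational(14625863891, 24615967) ≈ 594.16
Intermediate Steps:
D = 99225 (D = Pow(-315, 2) = 99225)
Add(Mul(D, Pow(167, -1)), Mul(Function('q')(Function('y')(2)), Pow(-294802, -1))) = Add(Mul(99225, Pow(167, -1)), Mul(Pow(2, 2), Pow(-294802, -1))) = Add(Mul(99225, Rational(1, 167)), Mul(4, Rational(-1, 294802))) = Add(Rational(99225, 167), Rational(-2, 147401)) = Rational(14625863891, 24615967)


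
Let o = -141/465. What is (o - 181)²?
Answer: 789722404/24025 ≈ 32871.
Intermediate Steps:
o = -47/155 (o = -141*1/465 = -47/155 ≈ -0.30323)
(o - 181)² = (-47/155 - 181)² = (-28102/155)² = 789722404/24025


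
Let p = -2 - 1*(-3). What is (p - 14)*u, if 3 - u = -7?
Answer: -130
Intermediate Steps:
u = 10 (u = 3 - 1*(-7) = 3 + 7 = 10)
p = 1 (p = -2 + 3 = 1)
(p - 14)*u = (1 - 14)*10 = -13*10 = -130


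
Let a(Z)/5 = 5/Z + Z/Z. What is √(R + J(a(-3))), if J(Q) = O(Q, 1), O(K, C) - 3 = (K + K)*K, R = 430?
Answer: √4097/3 ≈ 21.336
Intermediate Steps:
a(Z) = 5 + 25/Z (a(Z) = 5*(5/Z + Z/Z) = 5*(5/Z + 1) = 5*(1 + 5/Z) = 5 + 25/Z)
O(K, C) = 3 + 2*K² (O(K, C) = 3 + (K + K)*K = 3 + (2*K)*K = 3 + 2*K²)
J(Q) = 3 + 2*Q²
√(R + J(a(-3))) = √(430 + (3 + 2*(5 + 25/(-3))²)) = √(430 + (3 + 2*(5 + 25*(-⅓))²)) = √(430 + (3 + 2*(5 - 25/3)²)) = √(430 + (3 + 2*(-10/3)²)) = √(430 + (3 + 2*(100/9))) = √(430 + (3 + 200/9)) = √(430 + 227/9) = √(4097/9) = √4097/3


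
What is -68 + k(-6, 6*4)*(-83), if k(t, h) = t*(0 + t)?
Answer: -3056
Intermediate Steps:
k(t, h) = t**2 (k(t, h) = t*t = t**2)
-68 + k(-6, 6*4)*(-83) = -68 + (-6)**2*(-83) = -68 + 36*(-83) = -68 - 2988 = -3056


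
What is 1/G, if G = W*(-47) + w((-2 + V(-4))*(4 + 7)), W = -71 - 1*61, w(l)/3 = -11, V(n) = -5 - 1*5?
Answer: 1/6171 ≈ 0.00016205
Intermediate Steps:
V(n) = -10 (V(n) = -5 - 5 = -10)
w(l) = -33 (w(l) = 3*(-11) = -33)
W = -132 (W = -71 - 61 = -132)
G = 6171 (G = -132*(-47) - 33 = 6204 - 33 = 6171)
1/G = 1/6171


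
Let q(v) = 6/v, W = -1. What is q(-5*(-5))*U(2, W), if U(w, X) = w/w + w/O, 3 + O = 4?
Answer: 18/25 ≈ 0.72000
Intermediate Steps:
O = 1 (O = -3 + 4 = 1)
U(w, X) = 1 + w (U(w, X) = w/w + w/1 = 1 + w*1 = 1 + w)
q(-5*(-5))*U(2, W) = (6/((-5*(-5))))*(1 + 2) = (6/25)*3 = 18/25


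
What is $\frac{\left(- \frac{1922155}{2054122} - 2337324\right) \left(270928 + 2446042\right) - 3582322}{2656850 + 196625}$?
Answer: $- \frac{210396603665677287}{94538480225} \approx -2.2255 \cdot 10^{6}$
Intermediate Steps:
$\frac{\left(- \frac{1922155}{2054122} - 2337324\right) \left(270928 + 2446042\right) - 3582322}{2656850 + 196625} = \frac{\left(\left(-1922155\right) \frac{1}{2054122} - 2337324\right) 2716970 - 3582322}{2853475} = \left(\left(- \frac{62005}{66262} - 2337324\right) 2716970 - 3582322\right) \frac{1}{2853475} = \left(\left(- \frac{154875824893}{66262}\right) 2716970 - 3582322\right) \frac{1}{2853475} = \left(- \frac{210396484979767105}{33131} - 3582322\right) \frac{1}{2853475} = \left(- \frac{210396603665677287}{33131}\right) \frac{1}{2853475} = - \frac{210396603665677287}{94538480225}$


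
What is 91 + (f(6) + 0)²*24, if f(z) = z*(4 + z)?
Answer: 86491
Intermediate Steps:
91 + (f(6) + 0)²*24 = 91 + (6*(4 + 6) + 0)²*24 = 91 + (6*10 + 0)²*24 = 91 + (60 + 0)²*24 = 91 + 60²*24 = 91 + 3600*24 = 91 + 86400 = 86491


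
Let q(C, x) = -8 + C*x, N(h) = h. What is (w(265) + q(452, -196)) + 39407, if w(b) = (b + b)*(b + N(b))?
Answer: 231707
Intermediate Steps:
w(b) = 4*b² (w(b) = (b + b)*(b + b) = (2*b)*(2*b) = 4*b²)
(w(265) + q(452, -196)) + 39407 = (4*265² + (-8 + 452*(-196))) + 39407 = (4*70225 + (-8 - 88592)) + 39407 = (280900 - 88600) + 39407 = 192300 + 39407 = 231707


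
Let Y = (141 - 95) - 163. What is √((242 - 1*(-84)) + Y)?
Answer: √209 ≈ 14.457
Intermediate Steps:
Y = -117 (Y = 46 - 163 = -117)
√((242 - 1*(-84)) + Y) = √((242 - 1*(-84)) - 117) = √((242 + 84) - 117) = √(326 - 117) = √209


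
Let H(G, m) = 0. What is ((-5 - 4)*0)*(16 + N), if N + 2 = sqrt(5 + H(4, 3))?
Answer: 0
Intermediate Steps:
N = -2 + sqrt(5) (N = -2 + sqrt(5 + 0) = -2 + sqrt(5) ≈ 0.23607)
((-5 - 4)*0)*(16 + N) = ((-5 - 4)*0)*(16 + (-2 + sqrt(5))) = (-9*0)*(14 + sqrt(5)) = 0*(14 + sqrt(5)) = 0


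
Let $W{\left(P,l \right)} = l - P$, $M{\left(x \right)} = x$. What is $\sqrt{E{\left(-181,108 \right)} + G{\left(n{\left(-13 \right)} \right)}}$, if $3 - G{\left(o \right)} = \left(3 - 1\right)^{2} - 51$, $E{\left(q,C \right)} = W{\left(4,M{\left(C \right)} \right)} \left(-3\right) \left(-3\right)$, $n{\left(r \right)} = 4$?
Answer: $\sqrt{986} \approx 31.401$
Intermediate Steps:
$E{\left(q,C \right)} = -36 + 9 C$ ($E{\left(q,C \right)} = \left(C - 4\right) \left(-3\right) \left(-3\right) = \left(-4 + C\right) \left(-3\right) \left(-3\right) = \left(12 - 3 C\right) \left(-3\right) = -36 + 9 C$)
$G{\left(o \right)} = 50$ ($G{\left(o \right)} = 3 - \left(\left(3 - 1\right)^{2} - 51\right) = 3 - \left(2^{2} - 51\right) = 3 - \left(4 - 51\right) = 3 - -47 = 3 + 47 = 50$)
$\sqrt{E{\left(-181,108 \right)} + G{\left(n{\left(-13 \right)} \right)}} = \sqrt{\left(-36 + 9 \cdot 108\right) + 50} = \sqrt{\left(-36 + 972\right) + 50} = \sqrt{936 + 50} = \sqrt{986}$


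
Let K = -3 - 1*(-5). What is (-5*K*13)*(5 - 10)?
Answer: 650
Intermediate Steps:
K = 2 (K = -3 + 5 = 2)
(-5*K*13)*(5 - 10) = (-5*2*13)*(5 - 10) = -10*13*(-5) = -130*(-5) = 650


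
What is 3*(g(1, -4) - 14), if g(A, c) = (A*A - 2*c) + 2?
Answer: -9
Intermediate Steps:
g(A, c) = 2 + A² - 2*c (g(A, c) = (A² - 2*c) + 2 = 2 + A² - 2*c)
3*(g(1, -4) - 14) = 3*((2 + 1² - 2*(-4)) - 14) = 3*((2 + 1 + 8) - 14) = 3*(11 - 14) = 3*(-3) = -9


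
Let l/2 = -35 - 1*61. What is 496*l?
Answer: -95232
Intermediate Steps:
l = -192 (l = 2*(-35 - 1*61) = 2*(-35 - 61) = 2*(-96) = -192)
496*l = 496*(-192) = -95232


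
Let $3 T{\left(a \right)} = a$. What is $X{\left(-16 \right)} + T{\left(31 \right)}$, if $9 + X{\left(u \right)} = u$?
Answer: $- \frac{44}{3} \approx -14.667$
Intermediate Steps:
$X{\left(u \right)} = -9 + u$
$T{\left(a \right)} = \frac{a}{3}$
$X{\left(-16 \right)} + T{\left(31 \right)} = \left(-9 - 16\right) + \frac{1}{3} \cdot 31 = -25 + \frac{31}{3} = - \frac{44}{3}$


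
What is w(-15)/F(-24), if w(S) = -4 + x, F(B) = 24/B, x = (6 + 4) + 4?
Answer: -10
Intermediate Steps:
x = 14 (x = 10 + 4 = 14)
w(S) = 10 (w(S) = -4 + 14 = 10)
w(-15)/F(-24) = 10/((24/(-24))) = 10/((24*(-1/24))) = 10/(-1) = 10*(-1) = -10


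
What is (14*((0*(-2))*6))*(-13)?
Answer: 0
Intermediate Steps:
(14*((0*(-2))*6))*(-13) = (14*(0*6))*(-13) = (14*0)*(-13) = 0*(-13) = 0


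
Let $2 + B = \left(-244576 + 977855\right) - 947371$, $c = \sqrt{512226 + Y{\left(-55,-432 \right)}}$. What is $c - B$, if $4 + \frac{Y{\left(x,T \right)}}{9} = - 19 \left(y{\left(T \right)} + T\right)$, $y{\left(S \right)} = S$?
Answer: $214094 + 33 \sqrt{606} \approx 2.1491 \cdot 10^{5}$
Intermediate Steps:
$Y{\left(x,T \right)} = -36 - 342 T$ ($Y{\left(x,T \right)} = -36 + 9 \left(- 19 \left(T + T\right)\right) = -36 + 9 \left(- 19 \cdot 2 T\right) = -36 + 9 \left(- 38 T\right) = -36 - 342 T$)
$c = 33 \sqrt{606}$ ($c = \sqrt{512226 - -147708} = \sqrt{512226 + \left(-36 + 147744\right)} = \sqrt{512226 + 147708} = \sqrt{659934} = 33 \sqrt{606} \approx 812.36$)
$B = -214094$ ($B = -2 + \left(\left(-244576 + 977855\right) - 947371\right) = -2 + \left(733279 - 947371\right) = -2 - 214092 = -214094$)
$c - B = 33 \sqrt{606} - -214094 = 33 \sqrt{606} + 214094 = 214094 + 33 \sqrt{606}$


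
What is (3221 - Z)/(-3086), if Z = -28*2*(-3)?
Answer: -3053/3086 ≈ -0.98931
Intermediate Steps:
Z = 168 (Z = -56*(-3) = 168)
(3221 - Z)/(-3086) = (3221 - 1*168)/(-3086) = (3221 - 168)*(-1/3086) = 3053*(-1/3086) = -3053/3086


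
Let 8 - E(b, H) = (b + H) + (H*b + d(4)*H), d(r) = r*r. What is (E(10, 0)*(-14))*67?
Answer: 1876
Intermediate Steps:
d(r) = r²
E(b, H) = 8 - b - 17*H - H*b (E(b, H) = 8 - ((b + H) + (H*b + 4²*H)) = 8 - ((H + b) + (H*b + 16*H)) = 8 - ((H + b) + (16*H + H*b)) = 8 - (b + 17*H + H*b) = 8 + (-b - 17*H - H*b) = 8 - b - 17*H - H*b)
(E(10, 0)*(-14))*67 = ((8 - 1*10 - 17*0 - 1*0*10)*(-14))*67 = ((8 - 10 + 0 + 0)*(-14))*67 = -2*(-14)*67 = 28*67 = 1876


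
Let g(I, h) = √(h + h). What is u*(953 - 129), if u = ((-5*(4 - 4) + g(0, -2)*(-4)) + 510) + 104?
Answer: 505936 - 6592*I ≈ 5.0594e+5 - 6592.0*I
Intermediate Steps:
g(I, h) = √2*√h (g(I, h) = √(2*h) = √2*√h)
u = 614 - 8*I (u = ((-5*(4 - 4) + (√2*√(-2))*(-4)) + 510) + 104 = ((-5*0 + (√2*(I*√2))*(-4)) + 510) + 104 = ((0 + (2*I)*(-4)) + 510) + 104 = ((0 - 8*I) + 510) + 104 = (-8*I + 510) + 104 = (510 - 8*I) + 104 = 614 - 8*I ≈ 614.0 - 8.0*I)
u*(953 - 129) = (614 - 8*I)*(953 - 129) = (614 - 8*I)*824 = 505936 - 6592*I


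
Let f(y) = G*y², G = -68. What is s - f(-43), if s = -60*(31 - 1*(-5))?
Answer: 123572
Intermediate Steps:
s = -2160 (s = -60*(31 + 5) = -60*36 = -2160)
f(y) = -68*y²
s - f(-43) = -2160 - (-68)*(-43)² = -2160 - (-68)*1849 = -2160 - 1*(-125732) = -2160 + 125732 = 123572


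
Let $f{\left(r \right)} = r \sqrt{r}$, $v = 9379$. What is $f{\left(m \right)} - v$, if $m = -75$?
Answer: $-9379 - 375 i \sqrt{3} \approx -9379.0 - 649.52 i$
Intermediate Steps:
$f{\left(r \right)} = r^{\frac{3}{2}}$
$f{\left(m \right)} - v = \left(-75\right)^{\frac{3}{2}} - 9379 = - 375 i \sqrt{3} - 9379 = -9379 - 375 i \sqrt{3}$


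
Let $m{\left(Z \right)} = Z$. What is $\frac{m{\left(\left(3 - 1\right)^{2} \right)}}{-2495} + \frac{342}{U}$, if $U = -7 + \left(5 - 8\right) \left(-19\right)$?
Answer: $\frac{85309}{12475} \approx 6.8384$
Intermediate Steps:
$U = 50$ ($U = -7 + \left(5 - 8\right) \left(-19\right) = -7 - -57 = -7 + 57 = 50$)
$\frac{m{\left(\left(3 - 1\right)^{2} \right)}}{-2495} + \frac{342}{U} = \frac{\left(3 - 1\right)^{2}}{-2495} + \frac{342}{50} = 2^{2} \left(- \frac{1}{2495}\right) + 342 \cdot \frac{1}{50} = 4 \left(- \frac{1}{2495}\right) + \frac{171}{25} = - \frac{4}{2495} + \frac{171}{25} = \frac{85309}{12475}$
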